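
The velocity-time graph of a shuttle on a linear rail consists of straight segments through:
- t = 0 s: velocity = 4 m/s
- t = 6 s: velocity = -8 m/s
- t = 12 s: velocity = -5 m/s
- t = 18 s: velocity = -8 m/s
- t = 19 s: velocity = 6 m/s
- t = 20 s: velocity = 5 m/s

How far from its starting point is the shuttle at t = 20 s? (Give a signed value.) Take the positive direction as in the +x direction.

-85.5 m

Displacement is the signed area under the v-t curve.
0–6 s: ½(4 + -8)(6) = -12 m
6–12 s: ½(-8 + -5)(6) = -39 m
12–18 s: ½(-5 + -8)(6) = -39 m
18–19 s: ½(-8 + 6)(1) = -1 m
19–20 s: ½(6 + 5)(1) = 5.5 m
Net displacement = -85.5 m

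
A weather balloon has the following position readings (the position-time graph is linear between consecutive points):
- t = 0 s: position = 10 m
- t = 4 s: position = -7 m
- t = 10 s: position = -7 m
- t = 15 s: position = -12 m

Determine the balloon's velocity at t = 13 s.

Velocity is the slope of the x-t graph on 10–15 s: (-12 − -7)/(15 − 10) = -1 m/s.

-1 m/s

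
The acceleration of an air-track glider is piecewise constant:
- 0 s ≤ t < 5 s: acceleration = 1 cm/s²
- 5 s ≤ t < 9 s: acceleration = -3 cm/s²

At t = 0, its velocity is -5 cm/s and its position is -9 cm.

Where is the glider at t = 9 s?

-45.5 cm

On each constant-a segment, Δv = aΔt and Δx = v₀Δt + ½aΔt²; chain segment to segment.
0–5 s: v starts -5 cm/s; Δx = -5·5 + ½·1·5² = -12.5 cm; v ends 0 cm/s.
5–9 s: v starts 0 cm/s; Δx = 0·4 + ½·-3·4² = -24 cm; v ends -12 cm/s.
x(9) = -9 + Σ Δx = -45.5 cm.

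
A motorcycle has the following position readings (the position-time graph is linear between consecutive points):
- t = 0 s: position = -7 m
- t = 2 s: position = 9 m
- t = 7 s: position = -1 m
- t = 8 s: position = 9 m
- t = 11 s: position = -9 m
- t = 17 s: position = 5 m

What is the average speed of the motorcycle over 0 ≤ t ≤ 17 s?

4 m/s

Average speed = (total path length)/(elapsed time); on a piecewise-linear x-t graph the path length is Σ|Δx|.
0–2 s: |Δx| = |9 − -7| = 16 m
2–7 s: |Δx| = |-1 − 9| = 10 m
7–8 s: |Δx| = |9 − -1| = 10 m
8–11 s: |Δx| = |-9 − 9| = 18 m
11–17 s: |Δx| = |5 − -9| = 14 m
Total path = 68 m; average speed = 68/17 = 4 m/s.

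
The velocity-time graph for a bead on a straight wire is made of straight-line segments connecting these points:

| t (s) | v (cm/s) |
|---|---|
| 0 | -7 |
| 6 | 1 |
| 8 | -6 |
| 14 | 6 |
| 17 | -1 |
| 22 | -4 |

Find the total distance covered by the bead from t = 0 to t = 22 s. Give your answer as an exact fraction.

1749/28 cm

Total distance travelled is ∫|v| dt — sum the magnitudes of each area piece.
0–6 s: v = 0 at t = 5.25 s; triangle areas 18.375 + 0.375 = 18.75 cm
6–8 s: v = 0 at t = 44/7 s; triangle areas 1/7 + 36/7 = 37/7 cm
8–14 s: v = 0 at t = 11 s; triangle areas 9 + 9 = 18 cm
14–17 s: v = 0 at t = 116/7 s; triangle areas 54/7 + 3/14 = 111/14 cm
17–22 s: |½(-1 + -4)(5)| = 12.5 cm
Total distance = 1749/28 cm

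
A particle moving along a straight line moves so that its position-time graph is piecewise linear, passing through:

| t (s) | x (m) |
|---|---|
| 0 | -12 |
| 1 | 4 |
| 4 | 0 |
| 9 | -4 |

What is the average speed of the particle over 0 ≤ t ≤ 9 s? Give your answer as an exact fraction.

Average speed = (total path length)/(elapsed time); on a piecewise-linear x-t graph the path length is Σ|Δx|.
0–1 s: |Δx| = |4 − -12| = 16 m
1–4 s: |Δx| = |0 − 4| = 4 m
4–9 s: |Δx| = |-4 − 0| = 4 m
Total path = 24 m; average speed = 24/9 = 8/3 m/s.

8/3 m/s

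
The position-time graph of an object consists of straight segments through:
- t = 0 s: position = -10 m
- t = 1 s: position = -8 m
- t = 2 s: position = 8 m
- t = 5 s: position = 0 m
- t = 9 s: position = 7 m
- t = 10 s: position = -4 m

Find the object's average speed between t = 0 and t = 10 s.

4.4 m/s

Average speed = (total path length)/(elapsed time); on a piecewise-linear x-t graph the path length is Σ|Δx|.
0–1 s: |Δx| = |-8 − -10| = 2 m
1–2 s: |Δx| = |8 − -8| = 16 m
2–5 s: |Δx| = |0 − 8| = 8 m
5–9 s: |Δx| = |7 − 0| = 7 m
9–10 s: |Δx| = |-4 − 7| = 11 m
Total path = 44 m; average speed = 44/10 = 4.4 m/s.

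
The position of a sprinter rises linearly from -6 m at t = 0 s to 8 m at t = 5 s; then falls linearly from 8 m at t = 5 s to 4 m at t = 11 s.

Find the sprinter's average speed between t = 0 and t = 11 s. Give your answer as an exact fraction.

Average speed = (total path length)/(elapsed time); on a piecewise-linear x-t graph the path length is Σ|Δx|.
0–5 s: |Δx| = |8 − -6| = 14 m
5–11 s: |Δx| = |4 − 8| = 4 m
Total path = 18 m; average speed = 18/11 = 18/11 m/s.

18/11 m/s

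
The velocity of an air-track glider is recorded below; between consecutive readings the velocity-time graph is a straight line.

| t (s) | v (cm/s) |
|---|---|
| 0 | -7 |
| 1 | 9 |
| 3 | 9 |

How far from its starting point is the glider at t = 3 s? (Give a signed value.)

Net displacement equals the area under the velocity-time graph (areas below the axis count negative).
0–1 s: ½(-7 + 9)(1) = 1 cm
1–3 s: 9 × 2 = 18 cm
Net displacement = 19 cm

19 cm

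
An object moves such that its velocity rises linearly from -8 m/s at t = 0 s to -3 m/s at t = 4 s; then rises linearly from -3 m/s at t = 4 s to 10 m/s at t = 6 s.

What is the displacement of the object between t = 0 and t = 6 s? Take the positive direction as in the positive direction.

Displacement is the signed area under the v-t curve.
0–4 s: ½(-8 + -3)(4) = -22 m
4–6 s: ½(-3 + 10)(2) = 7 m
Net displacement = -15 m

-15 m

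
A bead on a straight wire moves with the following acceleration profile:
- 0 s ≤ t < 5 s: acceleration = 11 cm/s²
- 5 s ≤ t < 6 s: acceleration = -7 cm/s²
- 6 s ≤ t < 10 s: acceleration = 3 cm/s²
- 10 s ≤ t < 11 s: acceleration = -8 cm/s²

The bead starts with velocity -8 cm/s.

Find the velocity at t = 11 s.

Δv equals the area under the a-t graph; then v = v₀ + Δv.
0–5 s: 11 × 5 = 55 cm/s
5–6 s: -7 × 1 = -7 cm/s
6–10 s: 3 × 4 = 12 cm/s
10–11 s: -8 × 1 = -8 cm/s
Δv = 52 cm/s, so v(11) = -8 + (52) = 44 cm/s.

44 cm/s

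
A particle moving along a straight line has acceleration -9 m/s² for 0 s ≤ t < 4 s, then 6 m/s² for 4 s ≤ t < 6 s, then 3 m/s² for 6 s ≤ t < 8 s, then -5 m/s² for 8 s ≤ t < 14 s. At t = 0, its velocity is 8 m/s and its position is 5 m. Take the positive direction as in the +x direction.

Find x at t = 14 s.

-255 m

On each constant-a segment, Δv = aΔt and Δx = v₀Δt + ½aΔt²; chain segment to segment.
0–4 s: v starts 8 m/s; Δx = 8·4 + ½·-9·4² = -40 m; v ends -28 m/s.
4–6 s: v starts -28 m/s; Δx = -28·2 + ½·6·2² = -44 m; v ends -16 m/s.
6–8 s: v starts -16 m/s; Δx = -16·2 + ½·3·2² = -26 m; v ends -10 m/s.
8–14 s: v starts -10 m/s; Δx = -10·6 + ½·-5·6² = -150 m; v ends -40 m/s.
x(14) = 5 + Σ Δx = -255 m.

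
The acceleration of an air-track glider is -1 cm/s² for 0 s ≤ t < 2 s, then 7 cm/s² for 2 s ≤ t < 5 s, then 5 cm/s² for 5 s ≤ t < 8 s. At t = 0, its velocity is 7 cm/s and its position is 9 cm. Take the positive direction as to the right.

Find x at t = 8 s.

168 cm

On each constant-a segment, Δv = aΔt and Δx = v₀Δt + ½aΔt²; chain segment to segment.
0–2 s: v starts 7 cm/s; Δx = 7·2 + ½·-1·2² = 12 cm; v ends 5 cm/s.
2–5 s: v starts 5 cm/s; Δx = 5·3 + ½·7·3² = 46.5 cm; v ends 26 cm/s.
5–8 s: v starts 26 cm/s; Δx = 26·3 + ½·5·3² = 100.5 cm; v ends 41 cm/s.
x(8) = 9 + Σ Δx = 168 cm.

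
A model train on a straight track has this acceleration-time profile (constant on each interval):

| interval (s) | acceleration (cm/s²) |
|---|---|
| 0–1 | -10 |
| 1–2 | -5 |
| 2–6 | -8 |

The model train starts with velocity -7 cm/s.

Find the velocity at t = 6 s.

-54 cm/s

Δv equals the area under the a-t graph; then v = v₀ + Δv.
0–1 s: -10 × 1 = -10 cm/s
1–2 s: -5 × 1 = -5 cm/s
2–6 s: -8 × 4 = -32 cm/s
Δv = -47 cm/s, so v(6) = -7 + (-47) = -54 cm/s.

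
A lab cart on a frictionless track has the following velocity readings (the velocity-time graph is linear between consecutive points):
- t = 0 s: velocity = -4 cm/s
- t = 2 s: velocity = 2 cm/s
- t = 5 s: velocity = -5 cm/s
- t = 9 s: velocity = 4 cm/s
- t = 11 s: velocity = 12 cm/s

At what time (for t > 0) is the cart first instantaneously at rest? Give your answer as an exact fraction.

t = 4/3 s

v changes sign on 0–2 s (from -4 to 2); the graph is linear there, so v = 0 at t = 0 + (4)·(2 − 0)/(2 − -4) = 4/3 s.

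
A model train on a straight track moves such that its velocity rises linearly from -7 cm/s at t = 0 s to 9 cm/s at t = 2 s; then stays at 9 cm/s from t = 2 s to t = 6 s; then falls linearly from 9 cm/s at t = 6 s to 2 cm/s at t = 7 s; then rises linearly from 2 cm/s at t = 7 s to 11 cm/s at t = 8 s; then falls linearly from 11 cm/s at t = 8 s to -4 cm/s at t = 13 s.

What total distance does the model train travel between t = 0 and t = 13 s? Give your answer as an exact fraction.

1895/24 cm

Total distance travelled is ∫|v| dt — sum the magnitudes of each area piece.
0–2 s: v = 0 at t = 0.875 s; triangle areas 3.0625 + 5.0625 = 8.125 cm
2–6 s: |9| × 4 = 36 cm
6–7 s: |½(9 + 2)(1)| = 5.5 cm
7–8 s: |½(2 + 11)(1)| = 6.5 cm
8–13 s: v = 0 at t = 35/3 s; triangle areas 121/6 + 8/3 = 137/6 cm
Total distance = 1895/24 cm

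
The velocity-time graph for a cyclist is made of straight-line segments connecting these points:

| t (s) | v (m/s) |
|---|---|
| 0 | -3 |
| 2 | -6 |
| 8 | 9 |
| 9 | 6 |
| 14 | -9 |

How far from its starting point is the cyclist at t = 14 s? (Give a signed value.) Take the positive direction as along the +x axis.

Net displacement equals the area under the velocity-time graph (areas below the axis count negative).
0–2 s: ½(-3 + -6)(2) = -9 m
2–8 s: ½(-6 + 9)(6) = 9 m
8–9 s: ½(9 + 6)(1) = 7.5 m
9–14 s: ½(6 + -9)(5) = -7.5 m
Net displacement = 0 m

0 m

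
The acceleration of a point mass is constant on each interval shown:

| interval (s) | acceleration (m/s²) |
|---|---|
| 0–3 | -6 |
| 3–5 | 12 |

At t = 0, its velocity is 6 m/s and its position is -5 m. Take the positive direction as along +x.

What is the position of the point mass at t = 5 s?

On each constant-a segment, Δv = aΔt and Δx = v₀Δt + ½aΔt²; chain segment to segment.
0–3 s: v starts 6 m/s; Δx = 6·3 + ½·-6·3² = -9 m; v ends -12 m/s.
3–5 s: v starts -12 m/s; Δx = -12·2 + ½·12·2² = 0 m; v ends 12 m/s.
x(5) = -5 + Σ Δx = -14 m.

-14 m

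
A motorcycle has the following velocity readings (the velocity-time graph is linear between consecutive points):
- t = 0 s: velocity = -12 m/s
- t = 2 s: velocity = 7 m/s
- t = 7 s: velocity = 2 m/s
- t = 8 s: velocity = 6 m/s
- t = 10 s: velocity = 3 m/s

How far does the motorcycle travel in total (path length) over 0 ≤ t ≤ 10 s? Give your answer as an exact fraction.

1735/38 m

Distance (not displacement) is the total path length: add the absolute areas under v-t.
0–2 s: v = 0 at t = 24/19 s; triangle areas 144/19 + 49/19 = 193/19 m
2–7 s: |½(7 + 2)(5)| = 22.5 m
7–8 s: |½(2 + 6)(1)| = 4 m
8–10 s: |½(6 + 3)(2)| = 9 m
Total distance = 1735/38 m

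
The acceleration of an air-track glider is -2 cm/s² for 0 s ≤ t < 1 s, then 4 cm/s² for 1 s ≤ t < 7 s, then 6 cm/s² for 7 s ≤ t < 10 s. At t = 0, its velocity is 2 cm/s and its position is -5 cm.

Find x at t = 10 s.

On each constant-a segment, Δv = aΔt and Δx = v₀Δt + ½aΔt²; chain segment to segment.
0–1 s: v starts 2 cm/s; Δx = 2·1 + ½·-2·1² = 1 cm; v ends 0 cm/s.
1–7 s: v starts 0 cm/s; Δx = 0·6 + ½·4·6² = 72 cm; v ends 24 cm/s.
7–10 s: v starts 24 cm/s; Δx = 24·3 + ½·6·3² = 99 cm; v ends 42 cm/s.
x(10) = -5 + Σ Δx = 167 cm.

167 cm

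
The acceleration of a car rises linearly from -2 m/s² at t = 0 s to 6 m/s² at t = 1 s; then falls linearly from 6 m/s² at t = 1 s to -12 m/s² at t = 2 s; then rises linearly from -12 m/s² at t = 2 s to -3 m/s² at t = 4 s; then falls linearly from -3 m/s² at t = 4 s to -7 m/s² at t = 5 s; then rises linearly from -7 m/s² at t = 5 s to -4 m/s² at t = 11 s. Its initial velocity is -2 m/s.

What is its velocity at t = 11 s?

Δv equals the area under the a-t graph; then v = v₀ + Δv.
0–1 s: ½(-2 + 6)(1) = 2 m/s
1–2 s: ½(6 + -12)(1) = -3 m/s
2–4 s: ½(-12 + -3)(2) = -15 m/s
4–5 s: ½(-3 + -7)(1) = -5 m/s
5–11 s: ½(-7 + -4)(6) = -33 m/s
Δv = -54 m/s, so v(11) = -2 + (-54) = -56 m/s.

-56 m/s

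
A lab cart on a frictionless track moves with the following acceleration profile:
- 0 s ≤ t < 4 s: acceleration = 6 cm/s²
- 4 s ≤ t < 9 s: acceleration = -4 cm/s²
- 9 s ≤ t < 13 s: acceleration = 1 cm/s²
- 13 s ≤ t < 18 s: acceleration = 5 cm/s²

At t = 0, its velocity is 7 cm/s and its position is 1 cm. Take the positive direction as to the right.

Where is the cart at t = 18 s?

371.5 cm

On each constant-a segment, Δv = aΔt and Δx = v₀Δt + ½aΔt²; chain segment to segment.
0–4 s: v starts 7 cm/s; Δx = 7·4 + ½·6·4² = 76 cm; v ends 31 cm/s.
4–9 s: v starts 31 cm/s; Δx = 31·5 + ½·-4·5² = 105 cm; v ends 11 cm/s.
9–13 s: v starts 11 cm/s; Δx = 11·4 + ½·1·4² = 52 cm; v ends 15 cm/s.
13–18 s: v starts 15 cm/s; Δx = 15·5 + ½·5·5² = 137.5 cm; v ends 40 cm/s.
x(18) = 1 + Σ Δx = 371.5 cm.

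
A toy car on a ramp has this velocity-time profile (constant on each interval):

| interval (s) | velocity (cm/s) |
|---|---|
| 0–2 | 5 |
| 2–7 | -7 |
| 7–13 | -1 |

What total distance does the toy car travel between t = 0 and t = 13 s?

Total distance travelled is ∫|v| dt — sum the magnitudes of each area piece.
0–2 s: |5| × 2 = 10 cm
2–7 s: |-7| × 5 = 35 cm
7–13 s: |-1| × 6 = 6 cm
Total distance = 51 cm

51 cm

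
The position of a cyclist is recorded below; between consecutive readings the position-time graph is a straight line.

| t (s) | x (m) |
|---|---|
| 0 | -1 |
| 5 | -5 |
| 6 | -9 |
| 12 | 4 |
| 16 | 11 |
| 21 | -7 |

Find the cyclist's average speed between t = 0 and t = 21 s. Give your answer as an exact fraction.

46/21 m/s

Average speed = (total path length)/(elapsed time); on a piecewise-linear x-t graph the path length is Σ|Δx|.
0–5 s: |Δx| = |-5 − -1| = 4 m
5–6 s: |Δx| = |-9 − -5| = 4 m
6–12 s: |Δx| = |4 − -9| = 13 m
12–16 s: |Δx| = |11 − 4| = 7 m
16–21 s: |Δx| = |-7 − 11| = 18 m
Total path = 46 m; average speed = 46/21 = 46/21 m/s.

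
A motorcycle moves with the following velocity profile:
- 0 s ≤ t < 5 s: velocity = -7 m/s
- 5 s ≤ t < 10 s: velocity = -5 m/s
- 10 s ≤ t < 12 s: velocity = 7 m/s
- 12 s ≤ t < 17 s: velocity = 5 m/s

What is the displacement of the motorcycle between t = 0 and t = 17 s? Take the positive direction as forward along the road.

-21 m

Net displacement equals the area under the velocity-time graph (areas below the axis count negative).
0–5 s: -7 × 5 = -35 m
5–10 s: -5 × 5 = -25 m
10–12 s: 7 × 2 = 14 m
12–17 s: 5 × 5 = 25 m
Net displacement = -21 m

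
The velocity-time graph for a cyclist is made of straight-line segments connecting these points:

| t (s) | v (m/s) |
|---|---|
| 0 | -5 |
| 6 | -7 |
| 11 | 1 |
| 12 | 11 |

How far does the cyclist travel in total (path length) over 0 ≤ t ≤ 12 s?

57.625 m

Total distance travelled is ∫|v| dt — sum the magnitudes of each area piece.
0–6 s: |½(-5 + -7)(6)| = 36 m
6–11 s: v = 0 at t = 10.375 s; triangle areas 15.3125 + 0.3125 = 15.625 m
11–12 s: |½(1 + 11)(1)| = 6 m
Total distance = 57.625 m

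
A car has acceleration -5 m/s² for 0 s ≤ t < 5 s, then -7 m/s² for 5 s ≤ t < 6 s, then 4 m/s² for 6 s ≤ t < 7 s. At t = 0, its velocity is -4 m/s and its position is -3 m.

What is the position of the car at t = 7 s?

-152 m

On each constant-a segment, Δv = aΔt and Δx = v₀Δt + ½aΔt²; chain segment to segment.
0–5 s: v starts -4 m/s; Δx = -4·5 + ½·-5·5² = -82.5 m; v ends -29 m/s.
5–6 s: v starts -29 m/s; Δx = -29·1 + ½·-7·1² = -32.5 m; v ends -36 m/s.
6–7 s: v starts -36 m/s; Δx = -36·1 + ½·4·1² = -34 m; v ends -32 m/s.
x(7) = -3 + Σ Δx = -152 m.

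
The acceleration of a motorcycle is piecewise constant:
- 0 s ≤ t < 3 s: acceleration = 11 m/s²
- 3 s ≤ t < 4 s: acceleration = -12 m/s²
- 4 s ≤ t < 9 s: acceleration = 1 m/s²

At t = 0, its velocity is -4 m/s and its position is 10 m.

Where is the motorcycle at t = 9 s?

On each constant-a segment, Δv = aΔt and Δx = v₀Δt + ½aΔt²; chain segment to segment.
0–3 s: v starts -4 m/s; Δx = -4·3 + ½·11·3² = 37.5 m; v ends 29 m/s.
3–4 s: v starts 29 m/s; Δx = 29·1 + ½·-12·1² = 23 m; v ends 17 m/s.
4–9 s: v starts 17 m/s; Δx = 17·5 + ½·1·5² = 97.5 m; v ends 22 m/s.
x(9) = 10 + Σ Δx = 168 m.

168 m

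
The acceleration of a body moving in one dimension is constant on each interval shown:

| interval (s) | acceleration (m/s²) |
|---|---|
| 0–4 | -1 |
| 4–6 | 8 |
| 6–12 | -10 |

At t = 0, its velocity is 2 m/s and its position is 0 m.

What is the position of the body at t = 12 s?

On each constant-a segment, Δv = aΔt and Δx = v₀Δt + ½aΔt²; chain segment to segment.
0–4 s: v starts 2 m/s; Δx = 2·4 + ½·-1·4² = 0 m; v ends -2 m/s.
4–6 s: v starts -2 m/s; Δx = -2·2 + ½·8·2² = 12 m; v ends 14 m/s.
6–12 s: v starts 14 m/s; Δx = 14·6 + ½·-10·6² = -96 m; v ends -46 m/s.
x(12) = 0 + Σ Δx = -84 m.

-84 m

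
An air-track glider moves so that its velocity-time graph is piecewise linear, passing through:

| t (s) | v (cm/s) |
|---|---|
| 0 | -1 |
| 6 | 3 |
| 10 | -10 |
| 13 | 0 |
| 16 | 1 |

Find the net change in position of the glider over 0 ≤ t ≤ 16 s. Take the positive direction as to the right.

Displacement is the signed area under the v-t curve.
0–6 s: ½(-1 + 3)(6) = 6 cm
6–10 s: ½(3 + -10)(4) = -14 cm
10–13 s: ½(-10 + 0)(3) = -15 cm
13–16 s: ½(0 + 1)(3) = 1.5 cm
Net displacement = -21.5 cm

-21.5 cm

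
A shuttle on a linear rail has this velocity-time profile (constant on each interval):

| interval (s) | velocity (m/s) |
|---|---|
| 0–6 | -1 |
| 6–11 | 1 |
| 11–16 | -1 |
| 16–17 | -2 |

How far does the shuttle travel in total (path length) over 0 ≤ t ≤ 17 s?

18 m

Distance (not displacement) is the total path length: add the absolute areas under v-t.
0–6 s: |-1| × 6 = 6 m
6–11 s: |1| × 5 = 5 m
11–16 s: |-1| × 5 = 5 m
16–17 s: |-2| × 1 = 2 m
Total distance = 18 m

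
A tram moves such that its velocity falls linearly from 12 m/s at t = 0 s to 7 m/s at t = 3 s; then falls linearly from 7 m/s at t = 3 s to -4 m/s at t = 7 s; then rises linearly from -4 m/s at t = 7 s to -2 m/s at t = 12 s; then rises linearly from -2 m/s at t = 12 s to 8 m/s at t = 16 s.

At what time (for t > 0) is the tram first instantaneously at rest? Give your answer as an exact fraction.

v changes sign on 3–7 s (from 7 to -4); the graph is linear there, so v = 0 at t = 3 + (-7)·(7 − 3)/(-4 − 7) = 61/11 s.

t = 61/11 s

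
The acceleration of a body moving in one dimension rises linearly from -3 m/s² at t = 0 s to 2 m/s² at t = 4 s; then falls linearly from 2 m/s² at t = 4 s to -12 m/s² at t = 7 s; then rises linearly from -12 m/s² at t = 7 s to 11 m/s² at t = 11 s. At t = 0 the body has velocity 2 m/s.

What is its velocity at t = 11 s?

-17 m/s

Δv equals the area under the a-t graph; then v = v₀ + Δv.
0–4 s: ½(-3 + 2)(4) = -2 m/s
4–7 s: ½(2 + -12)(3) = -15 m/s
7–11 s: ½(-12 + 11)(4) = -2 m/s
Δv = -19 m/s, so v(11) = 2 + (-19) = -17 m/s.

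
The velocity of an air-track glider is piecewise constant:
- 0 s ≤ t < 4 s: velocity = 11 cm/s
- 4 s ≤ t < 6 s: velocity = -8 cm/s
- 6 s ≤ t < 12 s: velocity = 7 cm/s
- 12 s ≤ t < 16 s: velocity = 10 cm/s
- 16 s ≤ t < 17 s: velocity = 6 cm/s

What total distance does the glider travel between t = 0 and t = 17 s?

148 cm

Distance (not displacement) is the total path length: add the absolute areas under v-t.
0–4 s: |11| × 4 = 44 cm
4–6 s: |-8| × 2 = 16 cm
6–12 s: |7| × 6 = 42 cm
12–16 s: |10| × 4 = 40 cm
16–17 s: |6| × 1 = 6 cm
Total distance = 148 cm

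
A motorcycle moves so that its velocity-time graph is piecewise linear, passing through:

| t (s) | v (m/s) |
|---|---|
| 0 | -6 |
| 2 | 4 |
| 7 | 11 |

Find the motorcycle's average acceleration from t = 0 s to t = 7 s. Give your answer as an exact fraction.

Average acceleration = Δv/Δt = (11 − -6)/(7 − 0) = 17/7 m/s².

17/7 m/s²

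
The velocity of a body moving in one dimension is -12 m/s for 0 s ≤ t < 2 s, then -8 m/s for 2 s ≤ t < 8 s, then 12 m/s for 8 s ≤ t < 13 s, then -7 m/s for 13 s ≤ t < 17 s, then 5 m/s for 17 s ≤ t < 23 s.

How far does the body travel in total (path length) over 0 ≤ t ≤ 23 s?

Total distance travelled is ∫|v| dt — sum the magnitudes of each area piece.
0–2 s: |-12| × 2 = 24 m
2–8 s: |-8| × 6 = 48 m
8–13 s: |12| × 5 = 60 m
13–17 s: |-7| × 4 = 28 m
17–23 s: |5| × 6 = 30 m
Total distance = 190 m

190 m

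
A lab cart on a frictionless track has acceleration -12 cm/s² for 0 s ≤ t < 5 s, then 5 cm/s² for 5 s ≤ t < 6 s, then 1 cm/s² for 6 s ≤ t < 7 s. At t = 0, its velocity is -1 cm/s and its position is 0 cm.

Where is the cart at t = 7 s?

On each constant-a segment, Δv = aΔt and Δx = v₀Δt + ½aΔt²; chain segment to segment.
0–5 s: v starts -1 cm/s; Δx = -1·5 + ½·-12·5² = -155 cm; v ends -61 cm/s.
5–6 s: v starts -61 cm/s; Δx = -61·1 + ½·5·1² = -58.5 cm; v ends -56 cm/s.
6–7 s: v starts -56 cm/s; Δx = -56·1 + ½·1·1² = -55.5 cm; v ends -55 cm/s.
x(7) = 0 + Σ Δx = -269 cm.

-269 cm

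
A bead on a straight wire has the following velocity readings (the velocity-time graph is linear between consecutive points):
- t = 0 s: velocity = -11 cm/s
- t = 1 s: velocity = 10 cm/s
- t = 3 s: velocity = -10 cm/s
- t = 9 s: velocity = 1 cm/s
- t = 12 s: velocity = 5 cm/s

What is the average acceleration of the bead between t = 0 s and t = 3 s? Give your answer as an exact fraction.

1/3 cm/s²

Average acceleration = Δv/Δt = (-10 − -11)/(3 − 0) = 1/3 cm/s².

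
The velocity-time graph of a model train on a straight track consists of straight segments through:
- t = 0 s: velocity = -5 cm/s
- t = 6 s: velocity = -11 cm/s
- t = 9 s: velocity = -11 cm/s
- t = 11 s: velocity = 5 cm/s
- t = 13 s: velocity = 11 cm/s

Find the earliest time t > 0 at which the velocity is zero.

t = 10.375 s

v changes sign on 9–11 s (from -11 to 5); the graph is linear there, so v = 0 at t = 9 + (11)·(11 − 9)/(5 − -11) = 10.375 s.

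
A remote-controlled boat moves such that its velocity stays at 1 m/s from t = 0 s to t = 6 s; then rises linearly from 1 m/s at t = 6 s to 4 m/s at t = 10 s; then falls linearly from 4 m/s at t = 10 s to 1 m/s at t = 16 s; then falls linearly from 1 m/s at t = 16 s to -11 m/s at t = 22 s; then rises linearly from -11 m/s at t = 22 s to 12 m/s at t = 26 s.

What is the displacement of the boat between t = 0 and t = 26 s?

3 m

Net displacement equals the area under the velocity-time graph (areas below the axis count negative).
0–6 s: 1 × 6 = 6 m
6–10 s: ½(1 + 4)(4) = 10 m
10–16 s: ½(4 + 1)(6) = 15 m
16–22 s: ½(1 + -11)(6) = -30 m
22–26 s: ½(-11 + 12)(4) = 2 m
Net displacement = 3 m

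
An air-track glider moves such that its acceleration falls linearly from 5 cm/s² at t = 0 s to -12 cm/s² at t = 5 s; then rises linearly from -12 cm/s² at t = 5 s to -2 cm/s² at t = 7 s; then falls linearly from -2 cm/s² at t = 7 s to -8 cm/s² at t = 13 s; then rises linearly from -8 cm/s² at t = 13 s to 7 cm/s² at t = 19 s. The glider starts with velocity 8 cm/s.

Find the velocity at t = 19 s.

-56.5 cm/s

Δv equals the area under the a-t graph; then v = v₀ + Δv.
0–5 s: ½(5 + -12)(5) = -17.5 cm/s
5–7 s: ½(-12 + -2)(2) = -14 cm/s
7–13 s: ½(-2 + -8)(6) = -30 cm/s
13–19 s: ½(-8 + 7)(6) = -3 cm/s
Δv = -64.5 cm/s, so v(19) = 8 + (-64.5) = -56.5 cm/s.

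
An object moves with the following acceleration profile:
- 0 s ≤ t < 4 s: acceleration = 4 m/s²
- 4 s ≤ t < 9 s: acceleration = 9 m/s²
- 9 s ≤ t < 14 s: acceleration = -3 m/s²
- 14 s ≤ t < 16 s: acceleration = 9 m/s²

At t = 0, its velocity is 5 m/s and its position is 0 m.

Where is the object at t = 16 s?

On each constant-a segment, Δv = aΔt and Δx = v₀Δt + ½aΔt²; chain segment to segment.
0–4 s: v starts 5 m/s; Δx = 5·4 + ½·4·4² = 52 m; v ends 21 m/s.
4–9 s: v starts 21 m/s; Δx = 21·5 + ½·9·5² = 217.5 m; v ends 66 m/s.
9–14 s: v starts 66 m/s; Δx = 66·5 + ½·-3·5² = 292.5 m; v ends 51 m/s.
14–16 s: v starts 51 m/s; Δx = 51·2 + ½·9·2² = 120 m; v ends 69 m/s.
x(16) = 0 + Σ Δx = 682 m.

682 m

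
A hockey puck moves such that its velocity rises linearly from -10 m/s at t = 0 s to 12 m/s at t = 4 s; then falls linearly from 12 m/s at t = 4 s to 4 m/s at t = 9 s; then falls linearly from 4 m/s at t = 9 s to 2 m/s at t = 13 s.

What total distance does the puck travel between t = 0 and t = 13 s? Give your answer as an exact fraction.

Distance (not displacement) is the total path length: add the absolute areas under v-t.
0–4 s: v = 0 at t = 20/11 s; triangle areas 100/11 + 144/11 = 244/11 m
4–9 s: |½(12 + 4)(5)| = 40 m
9–13 s: |½(4 + 2)(4)| = 12 m
Total distance = 816/11 m

816/11 m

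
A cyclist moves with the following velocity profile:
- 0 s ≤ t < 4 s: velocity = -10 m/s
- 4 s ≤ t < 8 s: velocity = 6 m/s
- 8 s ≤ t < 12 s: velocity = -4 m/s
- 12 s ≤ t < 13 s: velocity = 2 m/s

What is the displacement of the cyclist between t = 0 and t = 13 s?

Net displacement equals the area under the velocity-time graph (areas below the axis count negative).
0–4 s: -10 × 4 = -40 m
4–8 s: 6 × 4 = 24 m
8–12 s: -4 × 4 = -16 m
12–13 s: 2 × 1 = 2 m
Net displacement = -30 m

-30 m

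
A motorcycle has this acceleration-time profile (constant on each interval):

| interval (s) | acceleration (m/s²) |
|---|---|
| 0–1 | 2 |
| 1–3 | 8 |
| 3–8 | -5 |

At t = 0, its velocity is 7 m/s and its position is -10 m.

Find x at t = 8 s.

94.5 m

On each constant-a segment, Δv = aΔt and Δx = v₀Δt + ½aΔt²; chain segment to segment.
0–1 s: v starts 7 m/s; Δx = 7·1 + ½·2·1² = 8 m; v ends 9 m/s.
1–3 s: v starts 9 m/s; Δx = 9·2 + ½·8·2² = 34 m; v ends 25 m/s.
3–8 s: v starts 25 m/s; Δx = 25·5 + ½·-5·5² = 62.5 m; v ends 0 m/s.
x(8) = -10 + Σ Δx = 94.5 m.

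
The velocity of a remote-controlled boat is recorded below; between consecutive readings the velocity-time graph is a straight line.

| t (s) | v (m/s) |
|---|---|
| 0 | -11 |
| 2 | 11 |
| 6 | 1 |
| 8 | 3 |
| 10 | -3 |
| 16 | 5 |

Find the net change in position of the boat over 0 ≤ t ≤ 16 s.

34 m

Displacement is the signed area under the v-t curve.
0–2 s: ½(-11 + 11)(2) = 0 m
2–6 s: ½(11 + 1)(4) = 24 m
6–8 s: ½(1 + 3)(2) = 4 m
8–10 s: ½(3 + -3)(2) = 0 m
10–16 s: ½(-3 + 5)(6) = 6 m
Net displacement = 34 m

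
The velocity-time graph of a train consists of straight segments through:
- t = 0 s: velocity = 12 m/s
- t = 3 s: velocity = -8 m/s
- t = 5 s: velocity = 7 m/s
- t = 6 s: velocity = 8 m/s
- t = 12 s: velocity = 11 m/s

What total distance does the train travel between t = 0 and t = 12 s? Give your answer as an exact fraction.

2629/30 m

Total distance travelled is ∫|v| dt — sum the magnitudes of each area piece.
0–3 s: v = 0 at t = 1.8 s; triangle areas 10.8 + 4.8 = 15.6 m
3–5 s: v = 0 at t = 61/15 s; triangle areas 64/15 + 49/15 = 113/15 m
5–6 s: |½(7 + 8)(1)| = 7.5 m
6–12 s: |½(8 + 11)(6)| = 57 m
Total distance = 2629/30 m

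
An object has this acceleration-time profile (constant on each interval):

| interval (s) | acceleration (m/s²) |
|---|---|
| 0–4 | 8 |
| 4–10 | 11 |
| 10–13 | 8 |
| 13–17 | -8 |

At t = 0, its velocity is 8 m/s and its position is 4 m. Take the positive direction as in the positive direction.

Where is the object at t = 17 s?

1348 m

On each constant-a segment, Δv = aΔt and Δx = v₀Δt + ½aΔt²; chain segment to segment.
0–4 s: v starts 8 m/s; Δx = 8·4 + ½·8·4² = 96 m; v ends 40 m/s.
4–10 s: v starts 40 m/s; Δx = 40·6 + ½·11·6² = 438 m; v ends 106 m/s.
10–13 s: v starts 106 m/s; Δx = 106·3 + ½·8·3² = 354 m; v ends 130 m/s.
13–17 s: v starts 130 m/s; Δx = 130·4 + ½·-8·4² = 456 m; v ends 98 m/s.
x(17) = 4 + Σ Δx = 1348 m.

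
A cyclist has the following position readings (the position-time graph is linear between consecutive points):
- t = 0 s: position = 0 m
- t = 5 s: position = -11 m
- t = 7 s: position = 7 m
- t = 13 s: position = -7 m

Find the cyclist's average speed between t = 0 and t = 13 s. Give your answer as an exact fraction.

43/13 m/s

Average speed = (total path length)/(elapsed time); on a piecewise-linear x-t graph the path length is Σ|Δx|.
0–5 s: |Δx| = |-11 − 0| = 11 m
5–7 s: |Δx| = |7 − -11| = 18 m
7–13 s: |Δx| = |-7 − 7| = 14 m
Total path = 43 m; average speed = 43/13 = 43/13 m/s.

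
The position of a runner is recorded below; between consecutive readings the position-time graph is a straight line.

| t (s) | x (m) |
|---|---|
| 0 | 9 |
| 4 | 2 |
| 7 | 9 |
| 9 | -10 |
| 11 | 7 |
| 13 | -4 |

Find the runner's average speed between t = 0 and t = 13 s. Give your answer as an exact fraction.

61/13 m/s

Average speed = (total path length)/(elapsed time); on a piecewise-linear x-t graph the path length is Σ|Δx|.
0–4 s: |Δx| = |2 − 9| = 7 m
4–7 s: |Δx| = |9 − 2| = 7 m
7–9 s: |Δx| = |-10 − 9| = 19 m
9–11 s: |Δx| = |7 − -10| = 17 m
11–13 s: |Δx| = |-4 − 7| = 11 m
Total path = 61 m; average speed = 61/13 = 61/13 m/s.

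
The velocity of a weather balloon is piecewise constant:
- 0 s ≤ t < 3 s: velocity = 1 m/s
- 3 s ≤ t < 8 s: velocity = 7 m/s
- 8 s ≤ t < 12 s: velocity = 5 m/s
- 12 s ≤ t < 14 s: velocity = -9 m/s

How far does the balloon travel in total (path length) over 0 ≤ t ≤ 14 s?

76 m

Distance (not displacement) is the total path length: add the absolute areas under v-t.
0–3 s: |1| × 3 = 3 m
3–8 s: |7| × 5 = 35 m
8–12 s: |5| × 4 = 20 m
12–14 s: |-9| × 2 = 18 m
Total distance = 76 m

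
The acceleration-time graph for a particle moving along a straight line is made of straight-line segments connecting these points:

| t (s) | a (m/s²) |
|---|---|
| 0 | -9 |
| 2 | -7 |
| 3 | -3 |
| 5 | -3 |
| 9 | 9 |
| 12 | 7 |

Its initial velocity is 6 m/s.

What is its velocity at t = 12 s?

Δv equals the area under the a-t graph; then v = v₀ + Δv.
0–2 s: ½(-9 + -7)(2) = -16 m/s
2–3 s: ½(-7 + -3)(1) = -5 m/s
3–5 s: -3 × 2 = -6 m/s
5–9 s: ½(-3 + 9)(4) = 12 m/s
9–12 s: ½(9 + 7)(3) = 24 m/s
Δv = 9 m/s, so v(12) = 6 + (9) = 15 m/s.

15 m/s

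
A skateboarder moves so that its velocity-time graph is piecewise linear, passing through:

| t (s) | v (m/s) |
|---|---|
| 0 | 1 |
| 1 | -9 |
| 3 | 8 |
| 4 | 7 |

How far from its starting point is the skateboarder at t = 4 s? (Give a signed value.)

2.5 m

Displacement is the signed area under the v-t curve.
0–1 s: ½(1 + -9)(1) = -4 m
1–3 s: ½(-9 + 8)(2) = -1 m
3–4 s: ½(8 + 7)(1) = 7.5 m
Net displacement = 2.5 m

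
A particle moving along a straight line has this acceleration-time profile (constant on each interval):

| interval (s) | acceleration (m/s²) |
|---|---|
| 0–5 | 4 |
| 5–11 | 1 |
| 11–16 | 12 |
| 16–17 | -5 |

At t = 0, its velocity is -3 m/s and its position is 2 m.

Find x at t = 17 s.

On each constant-a segment, Δv = aΔt and Δx = v₀Δt + ½aΔt²; chain segment to segment.
0–5 s: v starts -3 m/s; Δx = -3·5 + ½·4·5² = 35 m; v ends 17 m/s.
5–11 s: v starts 17 m/s; Δx = 17·6 + ½·1·6² = 120 m; v ends 23 m/s.
11–16 s: v starts 23 m/s; Δx = 23·5 + ½·12·5² = 265 m; v ends 83 m/s.
16–17 s: v starts 83 m/s; Δx = 83·1 + ½·-5·1² = 80.5 m; v ends 78 m/s.
x(17) = 2 + Σ Δx = 502.5 m.

502.5 m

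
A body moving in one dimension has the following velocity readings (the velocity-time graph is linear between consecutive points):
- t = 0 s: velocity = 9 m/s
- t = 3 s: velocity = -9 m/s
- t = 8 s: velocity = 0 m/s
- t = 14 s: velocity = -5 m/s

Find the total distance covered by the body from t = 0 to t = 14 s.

51 m

Distance (not displacement) is the total path length: add the absolute areas under v-t.
0–3 s: v = 0 at t = 1.5 s; triangle areas 6.75 + 6.75 = 13.5 m
3–8 s: |½(-9 + 0)(5)| = 22.5 m
8–14 s: |½(0 + -5)(6)| = 15 m
Total distance = 51 m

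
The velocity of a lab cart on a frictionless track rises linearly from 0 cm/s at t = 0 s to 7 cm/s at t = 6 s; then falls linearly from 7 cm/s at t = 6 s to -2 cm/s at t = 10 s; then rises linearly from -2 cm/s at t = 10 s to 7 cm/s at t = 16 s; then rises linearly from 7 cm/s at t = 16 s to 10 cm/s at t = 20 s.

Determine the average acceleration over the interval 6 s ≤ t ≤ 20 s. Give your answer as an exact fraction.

Average acceleration = Δv/Δt = (10 − 7)/(20 − 6) = 3/14 cm/s².

3/14 cm/s²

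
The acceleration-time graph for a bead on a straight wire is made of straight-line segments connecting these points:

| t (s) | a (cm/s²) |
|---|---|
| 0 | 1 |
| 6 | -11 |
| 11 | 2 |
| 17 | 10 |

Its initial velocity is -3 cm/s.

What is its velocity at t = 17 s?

Δv equals the area under the a-t graph; then v = v₀ + Δv.
0–6 s: ½(1 + -11)(6) = -30 cm/s
6–11 s: ½(-11 + 2)(5) = -22.5 cm/s
11–17 s: ½(2 + 10)(6) = 36 cm/s
Δv = -16.5 cm/s, so v(17) = -3 + (-16.5) = -19.5 cm/s.

-19.5 cm/s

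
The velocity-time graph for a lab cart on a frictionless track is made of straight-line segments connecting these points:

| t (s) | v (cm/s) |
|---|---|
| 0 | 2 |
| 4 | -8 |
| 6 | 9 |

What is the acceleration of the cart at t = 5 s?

Acceleration is the slope of the v-t graph on 4–6 s: (9 − -8)/(6 − 4) = 8.5 cm/s².

8.5 cm/s²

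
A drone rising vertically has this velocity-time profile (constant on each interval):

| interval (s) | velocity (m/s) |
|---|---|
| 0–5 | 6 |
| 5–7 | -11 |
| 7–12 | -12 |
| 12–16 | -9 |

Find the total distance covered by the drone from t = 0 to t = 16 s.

Total distance travelled is ∫|v| dt — sum the magnitudes of each area piece.
0–5 s: |6| × 5 = 30 m
5–7 s: |-11| × 2 = 22 m
7–12 s: |-12| × 5 = 60 m
12–16 s: |-9| × 4 = 36 m
Total distance = 148 m

148 m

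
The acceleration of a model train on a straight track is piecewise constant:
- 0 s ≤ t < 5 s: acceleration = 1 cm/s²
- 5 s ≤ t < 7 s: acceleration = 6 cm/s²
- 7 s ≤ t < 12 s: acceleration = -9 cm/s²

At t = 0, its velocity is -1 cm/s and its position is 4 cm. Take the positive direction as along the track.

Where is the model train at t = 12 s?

On each constant-a segment, Δv = aΔt and Δx = v₀Δt + ½aΔt²; chain segment to segment.
0–5 s: v starts -1 cm/s; Δx = -1·5 + ½·1·5² = 7.5 cm; v ends 4 cm/s.
5–7 s: v starts 4 cm/s; Δx = 4·2 + ½·6·2² = 20 cm; v ends 16 cm/s.
7–12 s: v starts 16 cm/s; Δx = 16·5 + ½·-9·5² = -32.5 cm; v ends -29 cm/s.
x(12) = 4 + Σ Δx = -1 cm.

-1 cm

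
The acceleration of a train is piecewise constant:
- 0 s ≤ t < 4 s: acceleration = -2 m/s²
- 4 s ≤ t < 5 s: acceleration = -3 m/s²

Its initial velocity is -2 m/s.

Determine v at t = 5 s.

Δv equals the area under the a-t graph; then v = v₀ + Δv.
0–4 s: -2 × 4 = -8 m/s
4–5 s: -3 × 1 = -3 m/s
Δv = -11 m/s, so v(5) = -2 + (-11) = -13 m/s.

-13 m/s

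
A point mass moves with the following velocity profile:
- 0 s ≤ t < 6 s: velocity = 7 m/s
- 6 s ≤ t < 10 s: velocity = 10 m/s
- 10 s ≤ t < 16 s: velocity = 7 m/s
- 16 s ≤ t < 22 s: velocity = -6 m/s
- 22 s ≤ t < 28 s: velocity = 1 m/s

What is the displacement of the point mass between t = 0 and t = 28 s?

94 m

Displacement is the signed area under the v-t curve.
0–6 s: 7 × 6 = 42 m
6–10 s: 10 × 4 = 40 m
10–16 s: 7 × 6 = 42 m
16–22 s: -6 × 6 = -36 m
22–28 s: 1 × 6 = 6 m
Net displacement = 94 m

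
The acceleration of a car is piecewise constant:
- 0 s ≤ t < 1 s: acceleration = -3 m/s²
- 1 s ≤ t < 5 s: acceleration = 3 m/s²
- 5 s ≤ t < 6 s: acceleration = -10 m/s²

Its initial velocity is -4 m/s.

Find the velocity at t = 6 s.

-5 m/s

Δv equals the area under the a-t graph; then v = v₀ + Δv.
0–1 s: -3 × 1 = -3 m/s
1–5 s: 3 × 4 = 12 m/s
5–6 s: -10 × 1 = -10 m/s
Δv = -1 m/s, so v(6) = -4 + (-1) = -5 m/s.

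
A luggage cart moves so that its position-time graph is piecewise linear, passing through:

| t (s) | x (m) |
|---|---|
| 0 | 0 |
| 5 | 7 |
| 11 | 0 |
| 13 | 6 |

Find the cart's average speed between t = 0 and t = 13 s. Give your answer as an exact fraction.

20/13 m/s

Average speed = (total path length)/(elapsed time); on a piecewise-linear x-t graph the path length is Σ|Δx|.
0–5 s: |Δx| = |7 − 0| = 7 m
5–11 s: |Δx| = |0 − 7| = 7 m
11–13 s: |Δx| = |6 − 0| = 6 m
Total path = 20 m; average speed = 20/13 = 20/13 m/s.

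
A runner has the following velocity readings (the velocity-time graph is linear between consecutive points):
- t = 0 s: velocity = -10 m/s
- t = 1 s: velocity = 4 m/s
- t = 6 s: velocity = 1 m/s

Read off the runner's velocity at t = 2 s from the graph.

On 1–6 s the graph is linear from 4 to 1 m/s: v(2) = 4 + (1 − 4)·(2 − 1)/(6 − 1) = 3.4 m/s.

3.4 m/s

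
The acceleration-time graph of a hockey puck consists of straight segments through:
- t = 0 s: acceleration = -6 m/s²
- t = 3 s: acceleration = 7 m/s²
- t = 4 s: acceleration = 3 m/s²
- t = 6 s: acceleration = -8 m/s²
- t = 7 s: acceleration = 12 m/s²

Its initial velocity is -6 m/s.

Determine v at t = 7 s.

Δv equals the area under the a-t graph; then v = v₀ + Δv.
0–3 s: ½(-6 + 7)(3) = 1.5 m/s
3–4 s: ½(7 + 3)(1) = 5 m/s
4–6 s: ½(3 + -8)(2) = -5 m/s
6–7 s: ½(-8 + 12)(1) = 2 m/s
Δv = 3.5 m/s, so v(7) = -6 + (3.5) = -2.5 m/s.

-2.5 m/s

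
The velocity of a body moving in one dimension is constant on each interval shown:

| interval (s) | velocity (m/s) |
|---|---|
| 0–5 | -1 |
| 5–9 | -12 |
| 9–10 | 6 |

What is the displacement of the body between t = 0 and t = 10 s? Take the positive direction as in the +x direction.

Displacement is the signed area under the v-t curve.
0–5 s: -1 × 5 = -5 m
5–9 s: -12 × 4 = -48 m
9–10 s: 6 × 1 = 6 m
Net displacement = -47 m

-47 m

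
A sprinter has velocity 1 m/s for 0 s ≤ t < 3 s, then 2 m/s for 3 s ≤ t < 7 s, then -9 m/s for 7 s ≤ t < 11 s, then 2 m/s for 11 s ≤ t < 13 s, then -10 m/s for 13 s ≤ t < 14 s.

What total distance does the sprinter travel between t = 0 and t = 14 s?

61 m

Total distance travelled is ∫|v| dt — sum the magnitudes of each area piece.
0–3 s: |1| × 3 = 3 m
3–7 s: |2| × 4 = 8 m
7–11 s: |-9| × 4 = 36 m
11–13 s: |2| × 2 = 4 m
13–14 s: |-10| × 1 = 10 m
Total distance = 61 m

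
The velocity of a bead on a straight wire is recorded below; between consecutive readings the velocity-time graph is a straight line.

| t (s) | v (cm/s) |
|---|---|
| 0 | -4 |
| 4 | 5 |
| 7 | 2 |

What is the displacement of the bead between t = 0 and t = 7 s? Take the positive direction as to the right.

Net displacement equals the area under the velocity-time graph (areas below the axis count negative).
0–4 s: ½(-4 + 5)(4) = 2 cm
4–7 s: ½(5 + 2)(3) = 10.5 cm
Net displacement = 12.5 cm

12.5 cm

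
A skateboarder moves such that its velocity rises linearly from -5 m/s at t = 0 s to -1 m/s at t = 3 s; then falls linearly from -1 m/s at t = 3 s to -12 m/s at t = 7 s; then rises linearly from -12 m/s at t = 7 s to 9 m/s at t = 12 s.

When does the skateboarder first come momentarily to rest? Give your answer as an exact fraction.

t = 69/7 s

v changes sign on 7–12 s (from -12 to 9); the graph is linear there, so v = 0 at t = 7 + (12)·(12 − 7)/(9 − -12) = 69/7 s.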